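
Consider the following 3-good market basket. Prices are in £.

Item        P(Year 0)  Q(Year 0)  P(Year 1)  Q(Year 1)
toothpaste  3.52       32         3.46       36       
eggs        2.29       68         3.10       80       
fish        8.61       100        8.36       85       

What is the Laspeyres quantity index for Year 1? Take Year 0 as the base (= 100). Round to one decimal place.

92.2

Laspeyres quantity index uses base-period prices as weights.
ΣP(Year 0)·Q(Year 1) = 3.52×36 + 2.29×80 + 8.61×85 = 126.72 + 183.2 + 731.85 = 1041.77
ΣP(Year 0)·Q(Year 0) = 3.52×32 + 2.29×68 + 8.61×100 = 112.64 + 155.72 + 861 = 1129.36
Index = 1041.77 / 1129.36 × 100 = 92.2443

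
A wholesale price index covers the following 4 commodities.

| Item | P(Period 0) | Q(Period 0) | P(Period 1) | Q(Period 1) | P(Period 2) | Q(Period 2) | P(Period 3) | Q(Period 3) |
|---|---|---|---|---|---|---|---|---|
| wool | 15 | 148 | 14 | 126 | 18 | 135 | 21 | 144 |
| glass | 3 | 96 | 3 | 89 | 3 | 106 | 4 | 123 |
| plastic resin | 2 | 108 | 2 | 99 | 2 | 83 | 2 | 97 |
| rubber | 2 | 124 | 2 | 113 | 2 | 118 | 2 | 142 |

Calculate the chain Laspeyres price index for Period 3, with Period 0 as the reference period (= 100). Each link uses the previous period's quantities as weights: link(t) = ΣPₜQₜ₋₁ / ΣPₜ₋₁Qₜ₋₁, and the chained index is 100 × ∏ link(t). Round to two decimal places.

Link Period 0→Period 1:
ΣP(Period 1)Q(Period 0) = 14×148 + 3×96 + 2×108 + 2×124 = 2072 + 288 + 216 + 248 = 2824
ΣP(Period 0)Q(Period 0) = 15×148 + 3×96 + 2×108 + 2×124 = 2220 + 288 + 216 + 248 = 2972
link = 2824/2972 = 0.950202
Link Period 1→Period 2:
ΣP(Period 2)Q(Period 1) = 18×126 + 3×89 + 2×99 + 2×113 = 2268 + 267 + 198 + 226 = 2959
ΣP(Period 1)Q(Period 1) = 14×126 + 3×89 + 2×99 + 2×113 = 1764 + 267 + 198 + 226 = 2455
link = 2959/2455 = 1.205295
Link Period 2→Period 3:
ΣP(Period 3)Q(Period 2) = 21×135 + 4×106 + 2×83 + 2×118 = 2835 + 424 + 166 + 236 = 3661
ΣP(Period 2)Q(Period 2) = 18×135 + 3×106 + 2×83 + 2×118 = 2430 + 318 + 166 + 236 = 3150
link = 3661/3150 = 1.162222
Chained index = 100 × 0.950202 × 1.205295 × 1.162222 = 133.1063

133.11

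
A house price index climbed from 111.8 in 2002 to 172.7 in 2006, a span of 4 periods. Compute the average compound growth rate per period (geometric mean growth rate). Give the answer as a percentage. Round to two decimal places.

11.48%

Growth factor = (172.7/111.8)^(1/4) = (1.544723)^(1/4) = 1.114840
Growth rate = 1.114840 − 1 = 0.114840 = 11.4840%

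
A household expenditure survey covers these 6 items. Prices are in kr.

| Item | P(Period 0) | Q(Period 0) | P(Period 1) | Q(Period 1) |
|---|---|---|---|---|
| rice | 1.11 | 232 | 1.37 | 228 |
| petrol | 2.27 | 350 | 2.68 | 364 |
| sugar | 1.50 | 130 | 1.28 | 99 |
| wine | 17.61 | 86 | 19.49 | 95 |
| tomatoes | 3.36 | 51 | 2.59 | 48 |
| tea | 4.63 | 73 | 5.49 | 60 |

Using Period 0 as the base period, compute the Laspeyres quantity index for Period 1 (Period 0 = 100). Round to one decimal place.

Laspeyres quantity index uses base-period prices as weights.
ΣP(Period 0)·Q(Period 1) = 1.11×228 + 2.27×364 + 1.50×99 + 17.61×95 + 3.36×48 + 4.63×60 = 253.08 + 826.28 + 148.5 + 1672.95 + 161.28 + 277.8 = 3339.89
ΣP(Period 0)·Q(Period 0) = 1.11×232 + 2.27×350 + 1.50×130 + 17.61×86 + 3.36×51 + 4.63×73 = 257.52 + 794.5 + 195 + 1514.46 + 171.36 + 337.99 = 3270.83
Index = 3339.89 / 3270.83 × 100 = 102.1114

102.1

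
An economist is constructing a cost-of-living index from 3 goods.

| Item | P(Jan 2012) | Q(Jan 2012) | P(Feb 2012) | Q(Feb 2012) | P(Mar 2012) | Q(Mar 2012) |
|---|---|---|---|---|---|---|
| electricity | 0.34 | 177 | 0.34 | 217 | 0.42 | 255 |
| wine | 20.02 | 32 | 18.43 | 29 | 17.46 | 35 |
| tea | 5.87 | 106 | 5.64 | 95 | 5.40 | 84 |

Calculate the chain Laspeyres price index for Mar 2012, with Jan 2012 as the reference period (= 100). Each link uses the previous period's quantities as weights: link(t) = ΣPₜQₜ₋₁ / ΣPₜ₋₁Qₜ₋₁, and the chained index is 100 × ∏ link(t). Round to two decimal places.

91.54

Link Jan 2012→Feb 2012:
ΣP(Feb 2012)Q(Jan 2012) = 0.34×177 + 18.43×32 + 5.64×106 = 60.18 + 589.76 + 597.84 = 1247.78
ΣP(Jan 2012)Q(Jan 2012) = 0.34×177 + 20.02×32 + 5.87×106 = 60.18 + 640.64 + 622.22 = 1323.04
link = 1247.78/1323.04 = 0.943116
Link Feb 2012→Mar 2012:
ΣP(Mar 2012)Q(Feb 2012) = 0.42×217 + 17.46×29 + 5.40×95 = 91.14 + 506.34 + 513 = 1110.48
ΣP(Feb 2012)Q(Feb 2012) = 0.34×217 + 18.43×29 + 5.64×95 = 73.78 + 534.47 + 535.8 = 1144.05
link = 1110.48/1144.05 = 0.970657
Chained index = 100 × 0.943116 × 0.970657 = 91.5442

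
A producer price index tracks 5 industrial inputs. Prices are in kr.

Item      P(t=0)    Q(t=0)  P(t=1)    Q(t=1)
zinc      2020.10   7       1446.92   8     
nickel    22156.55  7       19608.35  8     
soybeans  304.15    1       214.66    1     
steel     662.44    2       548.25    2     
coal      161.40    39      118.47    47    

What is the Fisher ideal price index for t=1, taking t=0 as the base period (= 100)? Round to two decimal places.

86.53

Laspeyres component (base-period weights):
ΣP(t=1)Q(t=0) = 1446.92×7 + 19608.35×7 + 214.66×1 + 548.25×2 + 118.47×39 = 10128.44 + 137258.45 + 214.66 + 1096.5 + 4620.33 = 153318.38
ΣP(t=0)Q(t=0) = 2020.10×7 + 22156.55×7 + 304.15×1 + 662.44×2 + 161.40×39 = 14140.7 + 155095.85 + 304.15 + 1324.88 + 6294.6 = 177160.18
L = 153318.38 / 177160.18 × 100 = 86.5422
Paasche component (current-period weights):
ΣP(t=1)Q(t=1) = 1446.92×8 + 19608.35×8 + 214.66×1 + 548.25×2 + 118.47×47 = 11575.36 + 156866.8 + 214.66 + 1096.5 + 5568.09 = 175321.41
ΣP(t=0)Q(t=1) = 2020.10×8 + 22156.55×8 + 304.15×1 + 662.44×2 + 161.40×47 = 16160.8 + 177252.4 + 304.15 + 1324.88 + 7585.8 = 202628.03
P = 175321.41 / 202628.03 × 100 = 86.5238
Fisher = √(L × P) = √(86.5422 × 86.5238) = 86.5330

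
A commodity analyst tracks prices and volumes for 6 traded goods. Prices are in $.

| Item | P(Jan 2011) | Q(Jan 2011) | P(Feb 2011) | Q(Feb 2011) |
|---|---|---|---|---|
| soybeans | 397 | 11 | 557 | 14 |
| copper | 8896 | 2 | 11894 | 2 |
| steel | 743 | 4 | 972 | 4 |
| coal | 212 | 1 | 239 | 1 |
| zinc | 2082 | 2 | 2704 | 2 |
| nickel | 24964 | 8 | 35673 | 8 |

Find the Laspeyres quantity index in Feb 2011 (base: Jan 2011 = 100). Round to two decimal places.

Laspeyres quantity index uses base-period prices as weights.
ΣP(Jan 2011)·Q(Feb 2011) = 397×14 + 8896×2 + 743×4 + 212×1 + 2082×2 + 24964×8 = 5558 + 17792 + 2972 + 212 + 4164 + 199712 = 230410
ΣP(Jan 2011)·Q(Jan 2011) = 397×11 + 8896×2 + 743×4 + 212×1 + 2082×2 + 24964×8 = 4367 + 17792 + 2972 + 212 + 4164 + 199712 = 229219
Index = 230410 / 229219 × 100 = 100.5196

100.52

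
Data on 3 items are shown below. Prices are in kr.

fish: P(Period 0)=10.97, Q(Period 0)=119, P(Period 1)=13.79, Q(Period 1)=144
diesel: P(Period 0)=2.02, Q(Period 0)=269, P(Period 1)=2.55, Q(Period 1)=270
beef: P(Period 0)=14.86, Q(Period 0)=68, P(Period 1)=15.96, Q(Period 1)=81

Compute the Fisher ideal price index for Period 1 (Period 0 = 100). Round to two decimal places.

Laspeyres component (base-period weights):
ΣP(Period 1)Q(Period 0) = 13.79×119 + 2.55×269 + 15.96×68 = 1641.01 + 685.95 + 1085.28 = 3412.24
ΣP(Period 0)Q(Period 0) = 10.97×119 + 2.02×269 + 14.86×68 = 1305.43 + 543.38 + 1010.48 = 2859.29
L = 3412.24 / 2859.29 × 100 = 119.3387
Paasche component (current-period weights):
ΣP(Period 1)Q(Period 1) = 13.79×144 + 2.55×270 + 15.96×81 = 1985.76 + 688.5 + 1292.76 = 3967.02
ΣP(Period 0)Q(Period 1) = 10.97×144 + 2.02×270 + 14.86×81 = 1579.68 + 545.4 + 1203.66 = 3328.74
P = 3967.02 / 3328.74 × 100 = 119.1748
Fisher = √(L × P) = √(119.3387 × 119.1748) = 119.2567

119.26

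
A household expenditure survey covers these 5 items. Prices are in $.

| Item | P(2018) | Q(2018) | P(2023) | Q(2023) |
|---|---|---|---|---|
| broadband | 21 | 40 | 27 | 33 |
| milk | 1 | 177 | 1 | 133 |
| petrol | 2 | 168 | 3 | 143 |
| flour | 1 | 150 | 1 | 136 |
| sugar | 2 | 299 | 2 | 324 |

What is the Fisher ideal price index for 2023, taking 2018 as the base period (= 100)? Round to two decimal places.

118.70

Laspeyres component (base-period weights):
ΣP(2023)Q(2018) = 27×40 + 1×177 + 3×168 + 1×150 + 2×299 = 1080 + 177 + 504 + 150 + 598 = 2509
ΣP(2018)Q(2018) = 21×40 + 1×177 + 2×168 + 1×150 + 2×299 = 840 + 177 + 336 + 150 + 598 = 2101
L = 2509 / 2101 × 100 = 119.4193
Paasche component (current-period weights):
ΣP(2023)Q(2023) = 27×33 + 1×133 + 3×143 + 1×136 + 2×324 = 891 + 133 + 429 + 136 + 648 = 2237
ΣP(2018)Q(2023) = 21×33 + 1×133 + 2×143 + 1×136 + 2×324 = 693 + 133 + 286 + 136 + 648 = 1896
P = 2237 / 1896 × 100 = 117.9852
Fisher = √(L × P) = √(119.4193 × 117.9852) = 118.7001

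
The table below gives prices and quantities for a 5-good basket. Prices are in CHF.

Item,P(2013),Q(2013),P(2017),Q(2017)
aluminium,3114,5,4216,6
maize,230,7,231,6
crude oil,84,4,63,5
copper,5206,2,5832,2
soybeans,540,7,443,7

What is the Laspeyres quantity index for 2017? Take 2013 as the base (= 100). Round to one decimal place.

109.4

Laspeyres quantity index uses base-period prices as weights.
ΣP(2013)·Q(2017) = 3114×6 + 230×6 + 84×5 + 5206×2 + 540×7 = 18684 + 1380 + 420 + 10412 + 3780 = 34676
ΣP(2013)·Q(2013) = 3114×5 + 230×7 + 84×4 + 5206×2 + 540×7 = 15570 + 1610 + 336 + 10412 + 3780 = 31708
Index = 34676 / 31708 × 100 = 109.3604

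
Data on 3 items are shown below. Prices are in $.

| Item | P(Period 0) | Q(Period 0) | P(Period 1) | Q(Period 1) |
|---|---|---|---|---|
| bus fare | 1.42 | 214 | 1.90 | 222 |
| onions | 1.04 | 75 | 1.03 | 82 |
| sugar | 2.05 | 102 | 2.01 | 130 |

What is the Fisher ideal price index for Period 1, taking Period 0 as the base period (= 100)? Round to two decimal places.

Laspeyres component (base-period weights):
ΣP(Period 1)Q(Period 0) = 1.90×214 + 1.03×75 + 2.01×102 = 406.6 + 77.25 + 205.02 = 688.87
ΣP(Period 0)Q(Period 0) = 1.42×214 + 1.04×75 + 2.05×102 = 303.88 + 78 + 209.1 = 590.98
L = 688.87 / 590.98 × 100 = 116.5640
Paasche component (current-period weights):
ΣP(Period 1)Q(Period 1) = 1.90×222 + 1.03×82 + 2.01×130 = 421.8 + 84.46 + 261.3 = 767.56
ΣP(Period 0)Q(Period 1) = 1.42×222 + 1.04×82 + 2.05×130 = 315.24 + 85.28 + 266.5 = 667.02
P = 767.56 / 667.02 × 100 = 115.0730
Fisher = √(L × P) = √(116.5640 × 115.0730) = 115.8161

115.82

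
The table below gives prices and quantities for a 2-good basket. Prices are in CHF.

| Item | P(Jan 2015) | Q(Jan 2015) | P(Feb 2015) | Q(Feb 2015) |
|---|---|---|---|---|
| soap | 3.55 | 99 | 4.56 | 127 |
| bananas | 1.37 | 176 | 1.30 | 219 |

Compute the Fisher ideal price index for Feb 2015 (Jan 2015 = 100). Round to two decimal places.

Laspeyres component (base-period weights):
ΣP(Feb 2015)Q(Jan 2015) = 4.56×99 + 1.30×176 = 451.44 + 228.8 = 680.24
ΣP(Jan 2015)Q(Jan 2015) = 3.55×99 + 1.37×176 = 351.45 + 241.12 = 592.57
L = 680.24 / 592.57 × 100 = 114.7949
Paasche component (current-period weights):
ΣP(Feb 2015)Q(Feb 2015) = 4.56×127 + 1.30×219 = 579.12 + 284.7 = 863.82
ΣP(Jan 2015)Q(Feb 2015) = 3.55×127 + 1.37×219 = 450.85 + 300.03 = 750.88
P = 863.82 / 750.88 × 100 = 115.0410
Fisher = √(L × P) = √(114.7949 × 115.0410) = 114.9179

114.92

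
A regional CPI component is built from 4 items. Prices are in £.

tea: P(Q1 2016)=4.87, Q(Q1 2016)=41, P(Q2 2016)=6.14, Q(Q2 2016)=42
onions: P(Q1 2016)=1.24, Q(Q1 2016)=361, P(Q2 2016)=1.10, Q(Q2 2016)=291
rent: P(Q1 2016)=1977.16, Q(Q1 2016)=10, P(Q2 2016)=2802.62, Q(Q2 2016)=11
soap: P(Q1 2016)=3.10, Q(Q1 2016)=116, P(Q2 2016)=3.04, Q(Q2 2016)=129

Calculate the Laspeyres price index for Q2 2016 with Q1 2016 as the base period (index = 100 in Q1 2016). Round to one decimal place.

139.7

Laspeyres price index uses base-period quantities as weights.
ΣP(Q2 2016)·Q(Q1 2016) = 6.14×41 + 1.10×361 + 2802.62×10 + 3.04×116 = 251.74 + 397.1 + 28026.2 + 352.64 = 29027.68
ΣP(Q1 2016)·Q(Q1 2016) = 4.87×41 + 1.24×361 + 1977.16×10 + 3.10×116 = 199.67 + 447.64 + 19771.6 + 359.6 = 20778.51
Index = 29027.68 / 20778.51 × 100 = 139.7005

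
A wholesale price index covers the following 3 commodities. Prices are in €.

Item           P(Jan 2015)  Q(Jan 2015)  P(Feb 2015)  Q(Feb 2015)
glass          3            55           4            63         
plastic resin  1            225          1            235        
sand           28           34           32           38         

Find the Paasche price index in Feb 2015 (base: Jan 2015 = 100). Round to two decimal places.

114.45

Paasche price index uses current-period quantities as weights.
ΣP(Feb 2015)·Q(Feb 2015) = 4×63 + 1×235 + 32×38 = 252 + 235 + 1216 = 1703
ΣP(Jan 2015)·Q(Feb 2015) = 3×63 + 1×235 + 28×38 = 189 + 235 + 1064 = 1488
Index = 1703 / 1488 × 100 = 114.4489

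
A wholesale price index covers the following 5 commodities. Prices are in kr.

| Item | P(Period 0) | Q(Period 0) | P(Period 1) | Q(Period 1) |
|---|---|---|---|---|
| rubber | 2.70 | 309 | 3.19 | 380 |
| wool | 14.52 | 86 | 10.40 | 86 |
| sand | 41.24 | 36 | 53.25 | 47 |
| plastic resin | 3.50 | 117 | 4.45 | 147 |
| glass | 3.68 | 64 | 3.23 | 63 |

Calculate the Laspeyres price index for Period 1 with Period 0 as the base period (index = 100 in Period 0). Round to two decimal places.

107.40

Laspeyres price index uses base-period quantities as weights.
ΣP(Period 1)·Q(Period 0) = 3.19×309 + 10.40×86 + 53.25×36 + 4.45×117 + 3.23×64 = 985.71 + 894.4 + 1917 + 520.65 + 206.72 = 4524.48
ΣP(Period 0)·Q(Period 0) = 2.70×309 + 14.52×86 + 41.24×36 + 3.50×117 + 3.68×64 = 834.3 + 1248.72 + 1484.64 + 409.5 + 235.52 = 4212.68
Index = 4524.48 / 4212.68 × 100 = 107.4015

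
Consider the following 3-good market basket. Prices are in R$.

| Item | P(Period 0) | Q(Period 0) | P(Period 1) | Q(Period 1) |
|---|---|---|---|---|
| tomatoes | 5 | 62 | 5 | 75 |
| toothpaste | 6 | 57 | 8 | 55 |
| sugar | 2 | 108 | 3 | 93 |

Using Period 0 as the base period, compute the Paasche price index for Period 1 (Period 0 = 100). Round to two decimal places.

122.78

Paasche price index uses current-period quantities as weights.
ΣP(Period 1)·Q(Period 1) = 5×75 + 8×55 + 3×93 = 375 + 440 + 279 = 1094
ΣP(Period 0)·Q(Period 1) = 5×75 + 6×55 + 2×93 = 375 + 330 + 186 = 891
Index = 1094 / 891 × 100 = 122.7834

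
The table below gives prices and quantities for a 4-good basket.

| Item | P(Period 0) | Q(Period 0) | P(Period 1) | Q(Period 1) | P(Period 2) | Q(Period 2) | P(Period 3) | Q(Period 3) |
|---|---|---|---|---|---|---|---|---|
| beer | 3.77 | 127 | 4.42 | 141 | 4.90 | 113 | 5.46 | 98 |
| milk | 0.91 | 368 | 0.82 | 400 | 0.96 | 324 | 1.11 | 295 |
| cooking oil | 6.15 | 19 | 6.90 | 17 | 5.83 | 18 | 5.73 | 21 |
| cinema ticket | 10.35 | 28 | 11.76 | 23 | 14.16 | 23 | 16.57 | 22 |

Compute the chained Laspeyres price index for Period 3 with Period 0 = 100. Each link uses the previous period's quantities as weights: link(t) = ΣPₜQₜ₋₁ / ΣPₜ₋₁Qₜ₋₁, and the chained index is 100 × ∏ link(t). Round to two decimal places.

Link Period 0→Period 1:
ΣP(Period 1)Q(Period 0) = 4.42×127 + 0.82×368 + 6.90×19 + 11.76×28 = 561.34 + 301.76 + 131.1 + 329.28 = 1323.48
ΣP(Period 0)Q(Period 0) = 3.77×127 + 0.91×368 + 6.15×19 + 10.35×28 = 478.79 + 334.88 + 116.85 + 289.8 = 1220.32
link = 1323.48/1220.32 = 1.084535
Link Period 1→Period 2:
ΣP(Period 2)Q(Period 1) = 4.90×141 + 0.96×400 + 5.83×17 + 14.16×23 = 690.9 + 384 + 99.11 + 325.68 = 1499.69
ΣP(Period 1)Q(Period 1) = 4.42×141 + 0.82×400 + 6.90×17 + 11.76×23 = 623.22 + 328 + 117.3 + 270.48 = 1339
link = 1499.69/1339 = 1.120007
Link Period 2→Period 3:
ΣP(Period 3)Q(Period 2) = 5.46×113 + 1.11×324 + 5.73×18 + 16.57×23 = 616.98 + 359.64 + 103.14 + 381.11 = 1460.87
ΣP(Period 2)Q(Period 2) = 4.90×113 + 0.96×324 + 5.83×18 + 14.16×23 = 553.7 + 311.04 + 104.94 + 325.68 = 1295.36
link = 1460.87/1295.36 = 1.127771
Chained index = 100 × 1.084535 × 1.120007 × 1.127771 = 136.9890

136.99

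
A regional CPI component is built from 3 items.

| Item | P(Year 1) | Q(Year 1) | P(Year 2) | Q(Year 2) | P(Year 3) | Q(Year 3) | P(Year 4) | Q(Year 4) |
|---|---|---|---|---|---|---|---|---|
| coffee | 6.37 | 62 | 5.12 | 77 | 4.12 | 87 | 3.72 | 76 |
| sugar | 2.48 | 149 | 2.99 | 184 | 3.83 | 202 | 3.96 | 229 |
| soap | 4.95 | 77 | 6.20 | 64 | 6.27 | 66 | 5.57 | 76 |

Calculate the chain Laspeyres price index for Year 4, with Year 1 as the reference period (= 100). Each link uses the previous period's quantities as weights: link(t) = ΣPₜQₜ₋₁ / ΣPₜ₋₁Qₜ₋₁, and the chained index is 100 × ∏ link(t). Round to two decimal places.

110.82

Link Year 1→Year 2:
ΣP(Year 2)Q(Year 1) = 5.12×62 + 2.99×149 + 6.20×77 = 317.44 + 445.51 + 477.4 = 1240.35
ΣP(Year 1)Q(Year 1) = 6.37×62 + 2.48×149 + 4.95×77 = 394.94 + 369.52 + 381.15 = 1145.61
link = 1240.35/1145.61 = 1.082698
Link Year 2→Year 3:
ΣP(Year 3)Q(Year 2) = 4.12×77 + 3.83×184 + 6.27×64 = 317.24 + 704.72 + 401.28 = 1423.24
ΣP(Year 2)Q(Year 2) = 5.12×77 + 2.99×184 + 6.20×64 = 394.24 + 550.16 + 396.8 = 1341.2
link = 1423.24/1341.2 = 1.061169
Link Year 3→Year 4:
ΣP(Year 4)Q(Year 3) = 3.72×87 + 3.96×202 + 5.57×66 = 323.64 + 799.92 + 367.62 = 1491.18
ΣP(Year 3)Q(Year 3) = 4.12×87 + 3.83×202 + 6.27×66 = 358.44 + 773.66 + 413.82 = 1545.92
link = 1491.18/1545.92 = 0.964591
Chained index = 100 × 1.082698 × 1.061169 × 0.964591 = 110.8243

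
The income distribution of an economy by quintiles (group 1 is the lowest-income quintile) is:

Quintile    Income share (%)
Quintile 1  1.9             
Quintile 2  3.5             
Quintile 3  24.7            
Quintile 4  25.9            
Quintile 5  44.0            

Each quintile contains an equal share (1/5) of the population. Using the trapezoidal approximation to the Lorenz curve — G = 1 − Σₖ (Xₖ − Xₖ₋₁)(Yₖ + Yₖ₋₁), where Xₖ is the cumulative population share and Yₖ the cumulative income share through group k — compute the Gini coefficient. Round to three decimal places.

Cumulative income shares Yₖ: 0.0190, 0.0540, 0.3010, 0.5600, 1.0000
Σ (Xₖ−Xₖ₋₁)(Yₖ+Yₖ₋₁) = (1/5)(0.0190+0.0000) + (1/5)(0.0540+0.0190) + (1/5)(0.3010+0.0540) + (1/5)(0.5600+0.3010) + (1/5)(1.0000+0.5600)
  = 0.0038 + 0.0146 + 0.0710 + 0.1722 + 0.3120 = 0.5736
G = 1 − 0.5736 = 0.4264

0.426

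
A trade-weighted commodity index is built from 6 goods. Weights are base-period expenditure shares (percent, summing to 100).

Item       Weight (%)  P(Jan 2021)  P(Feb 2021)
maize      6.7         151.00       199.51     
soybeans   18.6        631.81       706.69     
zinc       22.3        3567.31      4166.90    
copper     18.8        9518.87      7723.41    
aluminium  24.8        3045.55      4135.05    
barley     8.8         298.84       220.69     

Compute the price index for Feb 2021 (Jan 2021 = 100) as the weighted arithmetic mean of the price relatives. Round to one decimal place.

maize: 6.7 × (199.51/151.00) = 6.7 × 1.321258 = 8.8524
soybeans: 18.6 × (706.69/631.81) = 18.6 × 1.118517 = 20.8044
zinc: 22.3 × (4166.90/3567.31) = 22.3 × 1.168079 = 26.0482
copper: 18.8 × (7723.41/9518.87) = 18.8 × 0.811379 = 15.2539
aluminium: 24.8 × (4135.05/3045.55) = 24.8 × 1.357735 = 33.6718
barley: 8.8 × (220.69/298.84) = 8.8 × 0.738489 = 6.4987
Index = Σ wᵢ·(p₁ᵢ/p₀ᵢ) = 8.8524 + 20.8044 + 26.0482 + 15.2539 + 33.6718 + 6.4987 = 111.1295

111.1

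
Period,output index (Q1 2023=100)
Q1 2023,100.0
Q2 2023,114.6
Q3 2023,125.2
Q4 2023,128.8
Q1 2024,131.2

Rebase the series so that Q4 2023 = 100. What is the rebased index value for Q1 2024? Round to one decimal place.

Rebased(Q1 2024) = 131.2 / 128.8 × 100 = 101.8634

101.9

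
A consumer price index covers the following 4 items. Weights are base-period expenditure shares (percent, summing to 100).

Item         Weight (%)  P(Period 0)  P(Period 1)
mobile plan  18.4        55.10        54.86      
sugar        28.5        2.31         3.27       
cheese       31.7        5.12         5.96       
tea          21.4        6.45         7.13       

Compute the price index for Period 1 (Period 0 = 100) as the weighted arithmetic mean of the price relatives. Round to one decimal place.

119.2

mobile plan: 18.4 × (54.86/55.10) = 18.4 × 0.995644 = 18.3199
sugar: 28.5 × (3.27/2.31) = 28.5 × 1.415584 = 40.3442
cheese: 31.7 × (5.96/5.12) = 31.7 × 1.164062 = 36.9008
tea: 21.4 × (7.13/6.45) = 21.4 × 1.105426 = 23.6561
Index = Σ wᵢ·(p₁ᵢ/p₀ᵢ) = 18.3199 + 40.3442 + 36.9008 + 23.6561 = 119.2209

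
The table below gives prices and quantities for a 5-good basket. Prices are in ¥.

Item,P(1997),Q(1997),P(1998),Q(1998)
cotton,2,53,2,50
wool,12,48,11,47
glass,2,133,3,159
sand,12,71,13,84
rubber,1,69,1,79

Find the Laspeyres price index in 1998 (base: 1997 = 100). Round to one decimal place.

Laspeyres price index uses base-period quantities as weights.
ΣP(1998)·Q(1997) = 2×53 + 11×48 + 3×133 + 13×71 + 1×69 = 106 + 528 + 399 + 923 + 69 = 2025
ΣP(1997)·Q(1997) = 2×53 + 12×48 + 2×133 + 12×71 + 1×69 = 106 + 576 + 266 + 852 + 69 = 1869
Index = 2025 / 1869 × 100 = 108.3467

108.3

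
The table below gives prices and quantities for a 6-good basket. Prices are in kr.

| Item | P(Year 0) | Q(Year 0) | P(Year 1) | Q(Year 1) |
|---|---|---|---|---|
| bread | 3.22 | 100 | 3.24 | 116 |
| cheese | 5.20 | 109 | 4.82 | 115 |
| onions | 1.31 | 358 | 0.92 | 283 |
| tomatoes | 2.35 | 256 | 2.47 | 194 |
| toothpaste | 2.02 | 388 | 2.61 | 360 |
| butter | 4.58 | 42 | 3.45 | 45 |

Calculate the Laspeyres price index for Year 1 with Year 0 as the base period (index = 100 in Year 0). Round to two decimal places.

101.13

Laspeyres price index uses base-period quantities as weights.
ΣP(Year 1)·Q(Year 0) = 3.24×100 + 4.82×109 + 0.92×358 + 2.47×256 + 2.61×388 + 3.45×42 = 324 + 525.38 + 329.36 + 632.32 + 1012.68 + 144.9 = 2968.64
ΣP(Year 0)·Q(Year 0) = 3.22×100 + 5.20×109 + 1.31×358 + 2.35×256 + 2.02×388 + 4.58×42 = 322 + 566.8 + 468.98 + 601.6 + 783.76 + 192.36 = 2935.5
Index = 2968.64 / 2935.5 × 100 = 101.1289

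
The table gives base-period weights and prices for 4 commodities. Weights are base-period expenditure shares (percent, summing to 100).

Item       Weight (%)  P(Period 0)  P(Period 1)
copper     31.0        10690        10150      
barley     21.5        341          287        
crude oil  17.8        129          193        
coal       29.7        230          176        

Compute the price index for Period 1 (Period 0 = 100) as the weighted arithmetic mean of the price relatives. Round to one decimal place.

copper: 31.0 × (10150/10690) = 31.0 × 0.949486 = 29.4341
barley: 21.5 × (287/341) = 21.5 × 0.841642 = 18.0953
crude oil: 17.8 × (193/129) = 17.8 × 1.496124 = 26.6310
coal: 29.7 × (176/230) = 29.7 × 0.765217 = 22.7270
Index = Σ wᵢ·(p₁ᵢ/p₀ᵢ) = 29.4341 + 18.0953 + 26.6310 + 22.7270 = 96.8873

96.9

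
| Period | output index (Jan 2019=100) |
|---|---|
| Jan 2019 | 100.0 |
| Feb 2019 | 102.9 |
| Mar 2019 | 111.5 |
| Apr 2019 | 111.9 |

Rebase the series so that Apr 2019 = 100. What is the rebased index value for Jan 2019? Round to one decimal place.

89.4

Rebased(Jan 2019) = 100.0 / 111.9 × 100 = 89.3655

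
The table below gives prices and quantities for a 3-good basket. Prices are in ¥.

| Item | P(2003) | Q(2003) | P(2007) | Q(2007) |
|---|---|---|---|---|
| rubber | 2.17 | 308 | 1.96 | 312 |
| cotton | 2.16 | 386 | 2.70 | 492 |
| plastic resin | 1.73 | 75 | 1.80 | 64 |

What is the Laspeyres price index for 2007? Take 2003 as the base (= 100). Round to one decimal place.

109.1

Laspeyres price index uses base-period quantities as weights.
ΣP(2007)·Q(2003) = 1.96×308 + 2.70×386 + 1.80×75 = 603.68 + 1042.2 + 135 = 1780.88
ΣP(2003)·Q(2003) = 2.17×308 + 2.16×386 + 1.73×75 = 668.36 + 833.76 + 129.75 = 1631.87
Index = 1780.88 / 1631.87 × 100 = 109.1312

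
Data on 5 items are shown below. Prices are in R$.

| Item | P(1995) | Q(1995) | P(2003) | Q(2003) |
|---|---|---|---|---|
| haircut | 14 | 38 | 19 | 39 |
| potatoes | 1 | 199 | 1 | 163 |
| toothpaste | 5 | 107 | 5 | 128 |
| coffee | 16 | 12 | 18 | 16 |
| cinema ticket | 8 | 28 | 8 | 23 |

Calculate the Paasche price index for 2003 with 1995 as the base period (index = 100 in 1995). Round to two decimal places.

Paasche price index uses current-period quantities as weights.
ΣP(2003)·Q(2003) = 19×39 + 1×163 + 5×128 + 18×16 + 8×23 = 741 + 163 + 640 + 288 + 184 = 2016
ΣP(1995)·Q(2003) = 14×39 + 1×163 + 5×128 + 16×16 + 8×23 = 546 + 163 + 640 + 256 + 184 = 1789
Index = 2016 / 1789 × 100 = 112.6887

112.69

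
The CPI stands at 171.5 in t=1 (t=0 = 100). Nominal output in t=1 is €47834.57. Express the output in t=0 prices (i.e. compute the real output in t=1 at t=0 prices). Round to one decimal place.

Real = Nominal ÷ (Index/100) = 47834.57 ÷ (171.5/100)
     = 47834.57 ÷ 1.715 = 27891.8776

27891.9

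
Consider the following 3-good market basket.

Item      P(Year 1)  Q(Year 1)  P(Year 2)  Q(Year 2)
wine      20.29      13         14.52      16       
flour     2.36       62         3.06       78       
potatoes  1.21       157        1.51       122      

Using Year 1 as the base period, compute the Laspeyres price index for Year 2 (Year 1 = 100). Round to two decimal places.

Laspeyres price index uses base-period quantities as weights.
ΣP(Year 2)·Q(Year 1) = 14.52×13 + 3.06×62 + 1.51×157 = 188.76 + 189.72 + 237.07 = 615.55
ΣP(Year 1)·Q(Year 1) = 20.29×13 + 2.36×62 + 1.21×157 = 263.77 + 146.32 + 189.97 = 600.06
Index = 615.55 / 600.06 × 100 = 102.5814

102.58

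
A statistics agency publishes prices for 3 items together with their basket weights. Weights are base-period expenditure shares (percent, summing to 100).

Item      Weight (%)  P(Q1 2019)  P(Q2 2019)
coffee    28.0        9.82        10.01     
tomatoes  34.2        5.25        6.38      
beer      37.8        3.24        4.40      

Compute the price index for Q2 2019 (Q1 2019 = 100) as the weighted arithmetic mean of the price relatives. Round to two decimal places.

121.44

coffee: 28.0 × (10.01/9.82) = 28.0 × 1.019348 = 28.5418
tomatoes: 34.2 × (6.38/5.25) = 34.2 × 1.215238 = 41.5611
beer: 37.8 × (4.40/3.24) = 37.8 × 1.358025 = 51.3333
Index = Σ wᵢ·(p₁ᵢ/p₀ᵢ) = 28.5418 + 41.5611 + 51.3333 = 121.4362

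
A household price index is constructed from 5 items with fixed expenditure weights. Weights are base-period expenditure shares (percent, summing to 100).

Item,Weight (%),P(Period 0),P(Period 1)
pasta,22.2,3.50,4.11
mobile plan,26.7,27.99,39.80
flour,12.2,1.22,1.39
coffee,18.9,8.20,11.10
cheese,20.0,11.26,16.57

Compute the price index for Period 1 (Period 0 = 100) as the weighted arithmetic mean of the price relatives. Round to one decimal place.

pasta: 22.2 × (4.11/3.50) = 22.2 × 1.174286 = 26.0691
mobile plan: 26.7 × (39.80/27.99) = 26.7 × 1.421936 = 37.9657
flour: 12.2 × (1.39/1.22) = 12.2 × 1.139344 = 13.9000
coffee: 18.9 × (11.10/8.20) = 18.9 × 1.353659 = 25.5841
cheese: 20.0 × (16.57/11.26) = 20.0 × 1.471581 = 29.4316
Index = Σ wᵢ·(p₁ᵢ/p₀ᵢ) = 26.0691 + 37.9657 + 13.9000 + 25.5841 + 29.4316 = 132.9506

133.0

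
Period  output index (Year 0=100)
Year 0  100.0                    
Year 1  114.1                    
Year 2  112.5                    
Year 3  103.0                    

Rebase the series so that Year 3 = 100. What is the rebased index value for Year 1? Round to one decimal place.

110.8

Rebased(Year 1) = 114.1 / 103.0 × 100 = 110.7767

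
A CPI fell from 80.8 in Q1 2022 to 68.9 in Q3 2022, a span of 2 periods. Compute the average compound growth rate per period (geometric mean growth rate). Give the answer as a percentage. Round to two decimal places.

Growth factor = (68.9/80.8)^(1/2) = (0.852723)^(1/2) = 0.923430
Growth rate = 0.923430 − 1 = -0.076570 = -7.6570%

-7.66%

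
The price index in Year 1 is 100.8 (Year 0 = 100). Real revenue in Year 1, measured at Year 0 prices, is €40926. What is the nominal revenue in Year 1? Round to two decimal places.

Nominal = Real × (Index/100) = 40926 × (100.8/100)
        = 40926 × 1.008 = 41253.4080

41253.41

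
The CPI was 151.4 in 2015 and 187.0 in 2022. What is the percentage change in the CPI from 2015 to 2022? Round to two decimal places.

Change = (187.0 − 151.4) / 151.4 × 100
       = 35.6 / 151.4 × 100 = 23.5139%

23.51%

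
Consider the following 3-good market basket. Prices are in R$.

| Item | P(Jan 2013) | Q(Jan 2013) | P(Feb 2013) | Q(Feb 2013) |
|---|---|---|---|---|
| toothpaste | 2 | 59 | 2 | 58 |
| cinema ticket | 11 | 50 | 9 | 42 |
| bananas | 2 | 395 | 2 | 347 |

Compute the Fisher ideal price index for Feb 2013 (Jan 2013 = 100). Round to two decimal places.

Laspeyres component (base-period weights):
ΣP(Feb 2013)Q(Jan 2013) = 2×59 + 9×50 + 2×395 = 118 + 450 + 790 = 1358
ΣP(Jan 2013)Q(Jan 2013) = 2×59 + 11×50 + 2×395 = 118 + 550 + 790 = 1458
L = 1358 / 1458 × 100 = 93.1413
Paasche component (current-period weights):
ΣP(Feb 2013)Q(Feb 2013) = 2×58 + 9×42 + 2×347 = 116 + 378 + 694 = 1188
ΣP(Jan 2013)Q(Feb 2013) = 2×58 + 11×42 + 2×347 = 116 + 462 + 694 = 1272
P = 1188 / 1272 × 100 = 93.3962
Fisher = √(L × P) = √(93.1413 × 93.3962) = 93.2687

93.27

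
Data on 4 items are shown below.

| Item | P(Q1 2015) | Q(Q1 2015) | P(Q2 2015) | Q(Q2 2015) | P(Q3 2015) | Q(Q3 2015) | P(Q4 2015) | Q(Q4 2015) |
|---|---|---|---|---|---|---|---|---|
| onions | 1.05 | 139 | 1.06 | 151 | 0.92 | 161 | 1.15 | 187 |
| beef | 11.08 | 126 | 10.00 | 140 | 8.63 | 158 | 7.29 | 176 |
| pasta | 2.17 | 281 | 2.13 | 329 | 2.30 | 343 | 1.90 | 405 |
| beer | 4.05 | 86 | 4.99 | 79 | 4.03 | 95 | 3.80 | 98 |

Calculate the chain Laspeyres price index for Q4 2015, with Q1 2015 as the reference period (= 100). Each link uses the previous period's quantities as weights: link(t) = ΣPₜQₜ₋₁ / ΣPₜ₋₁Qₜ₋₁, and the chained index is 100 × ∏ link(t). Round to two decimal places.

77.80

Link Q1 2015→Q2 2015:
ΣP(Q2 2015)Q(Q1 2015) = 1.06×139 + 10.00×126 + 2.13×281 + 4.99×86 = 147.34 + 1260 + 598.53 + 429.14 = 2435.01
ΣP(Q1 2015)Q(Q1 2015) = 1.05×139 + 11.08×126 + 2.17×281 + 4.05×86 = 145.95 + 1396.08 + 609.77 + 348.3 = 2500.1
link = 2435.01/2500.1 = 0.973965
Link Q2 2015→Q3 2015:
ΣP(Q3 2015)Q(Q2 2015) = 0.92×151 + 8.63×140 + 2.30×329 + 4.03×79 = 138.92 + 1208.2 + 756.7 + 318.37 = 2422.19
ΣP(Q2 2015)Q(Q2 2015) = 1.06×151 + 10.00×140 + 2.13×329 + 4.99×79 = 160.06 + 1400 + 700.77 + 394.21 = 2655.04
link = 2422.19/2655.04 = 0.912299
Link Q3 2015→Q4 2015:
ΣP(Q4 2015)Q(Q3 2015) = 1.15×161 + 7.29×158 + 1.90×343 + 3.80×95 = 185.15 + 1151.82 + 651.7 + 361 = 2349.67
ΣP(Q3 2015)Q(Q3 2015) = 0.92×161 + 8.63×158 + 2.30×343 + 4.03×95 = 148.12 + 1363.54 + 788.9 + 382.85 = 2683.41
link = 2349.67/2683.41 = 0.875628
Chained index = 100 × 0.973965 × 0.912299 × 0.875628 = 77.8037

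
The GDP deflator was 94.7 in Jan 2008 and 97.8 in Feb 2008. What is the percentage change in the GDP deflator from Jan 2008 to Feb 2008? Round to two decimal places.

Change = (97.8 − 94.7) / 94.7 × 100
       = 3.1 / 94.7 × 100 = 3.2735%

3.27%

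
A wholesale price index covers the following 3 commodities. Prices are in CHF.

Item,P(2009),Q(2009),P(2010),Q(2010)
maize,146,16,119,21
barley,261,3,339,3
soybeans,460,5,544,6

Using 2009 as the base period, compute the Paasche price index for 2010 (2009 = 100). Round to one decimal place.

102.6

Paasche price index uses current-period quantities as weights.
ΣP(2010)·Q(2010) = 119×21 + 339×3 + 544×6 = 2499 + 1017 + 3264 = 6780
ΣP(2009)·Q(2010) = 146×21 + 261×3 + 460×6 = 3066 + 783 + 2760 = 6609
Index = 6780 / 6609 × 100 = 102.5874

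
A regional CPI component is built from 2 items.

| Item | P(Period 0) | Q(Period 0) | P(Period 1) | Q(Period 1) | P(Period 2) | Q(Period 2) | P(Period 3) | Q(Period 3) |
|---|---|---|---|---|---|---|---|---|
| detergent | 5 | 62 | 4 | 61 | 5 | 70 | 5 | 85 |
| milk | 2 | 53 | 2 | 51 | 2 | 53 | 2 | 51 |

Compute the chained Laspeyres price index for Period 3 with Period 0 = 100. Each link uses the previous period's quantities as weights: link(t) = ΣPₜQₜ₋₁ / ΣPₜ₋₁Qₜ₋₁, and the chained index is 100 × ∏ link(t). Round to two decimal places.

Link Period 0→Period 1:
ΣP(Period 1)Q(Period 0) = 4×62 + 2×53 = 248 + 106 = 354
ΣP(Period 0)Q(Period 0) = 5×62 + 2×53 = 310 + 106 = 416
link = 354/416 = 0.850962
Link Period 1→Period 2:
ΣP(Period 2)Q(Period 1) = 5×61 + 2×51 = 305 + 102 = 407
ΣP(Period 1)Q(Period 1) = 4×61 + 2×51 = 244 + 102 = 346
link = 407/346 = 1.176301
Link Period 2→Period 3:
ΣP(Period 3)Q(Period 2) = 5×70 + 2×53 = 350 + 106 = 456
ΣP(Period 2)Q(Period 2) = 5×70 + 2×53 = 350 + 106 = 456
link = 456/456 = 1.000000
Chained index = 100 × 0.850962 × 1.176301 × 1.000000 = 100.0987

100.10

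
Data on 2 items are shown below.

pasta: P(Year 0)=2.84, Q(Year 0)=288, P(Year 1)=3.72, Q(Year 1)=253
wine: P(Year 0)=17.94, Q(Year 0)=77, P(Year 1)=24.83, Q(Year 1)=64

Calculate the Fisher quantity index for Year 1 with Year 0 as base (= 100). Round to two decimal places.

Laspeyres component (base-period weights):
ΣP(Year 0)Q(Year 1) = 2.84×253 + 17.94×64 = 718.52 + 1148.16 = 1866.68
ΣP(Year 0)Q(Year 0) = 2.84×288 + 17.94×77 = 817.92 + 1381.38 = 2199.3
L = 1866.68 / 2199.3 × 100 = 84.8761
Paasche component (current-period weights):
ΣP(Year 1)Q(Year 1) = 3.72×253 + 24.83×64 = 941.16 + 1589.12 = 2530.28
ΣP(Year 1)Q(Year 0) = 3.72×288 + 24.83×77 = 1071.36 + 1911.91 = 2983.27
P = 2530.28 / 2983.27 × 100 = 84.8157
Fisher = √(L × P) = √(84.8761 × 84.8157) = 84.8459

84.85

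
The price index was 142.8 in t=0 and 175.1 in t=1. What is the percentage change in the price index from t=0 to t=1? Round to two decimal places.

22.62%

Change = (175.1 − 142.8) / 142.8 × 100
       = 32.3 / 142.8 × 100 = 22.6190%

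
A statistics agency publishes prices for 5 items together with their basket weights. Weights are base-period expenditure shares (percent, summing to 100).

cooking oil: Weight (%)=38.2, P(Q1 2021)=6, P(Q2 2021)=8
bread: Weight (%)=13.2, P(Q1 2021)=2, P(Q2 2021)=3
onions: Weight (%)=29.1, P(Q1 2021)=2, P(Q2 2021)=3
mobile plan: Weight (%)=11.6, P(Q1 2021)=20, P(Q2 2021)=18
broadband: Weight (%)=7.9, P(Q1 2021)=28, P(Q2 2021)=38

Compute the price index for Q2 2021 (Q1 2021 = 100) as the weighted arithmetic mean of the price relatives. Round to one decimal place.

cooking oil: 38.2 × (8/6) = 38.2 × 1.333333 = 50.9333
bread: 13.2 × (3/2) = 13.2 × 1.500000 = 19.8000
onions: 29.1 × (3/2) = 29.1 × 1.500000 = 43.6500
mobile plan: 11.6 × (18/20) = 11.6 × 0.900000 = 10.4400
broadband: 7.9 × (38/28) = 7.9 × 1.357143 = 10.7214
Index = Σ wᵢ·(p₁ᵢ/p₀ᵢ) = 50.9333 + 19.8000 + 43.6500 + 10.4400 + 10.7214 = 135.5448

135.5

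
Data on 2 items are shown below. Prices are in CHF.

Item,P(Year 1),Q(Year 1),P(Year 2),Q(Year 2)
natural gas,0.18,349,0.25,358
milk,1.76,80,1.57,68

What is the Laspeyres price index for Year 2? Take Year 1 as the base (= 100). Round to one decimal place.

104.5

Laspeyres price index uses base-period quantities as weights.
ΣP(Year 2)·Q(Year 1) = 0.25×349 + 1.57×80 = 87.25 + 125.6 = 212.85
ΣP(Year 1)·Q(Year 1) = 0.18×349 + 1.76×80 = 62.82 + 140.8 = 203.62
Index = 212.85 / 203.62 × 100 = 104.5330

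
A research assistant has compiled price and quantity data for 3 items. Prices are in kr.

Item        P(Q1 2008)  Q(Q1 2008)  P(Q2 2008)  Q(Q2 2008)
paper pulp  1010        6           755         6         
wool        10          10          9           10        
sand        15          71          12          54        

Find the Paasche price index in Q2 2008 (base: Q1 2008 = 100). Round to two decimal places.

75.58

Paasche price index uses current-period quantities as weights.
ΣP(Q2 2008)·Q(Q2 2008) = 755×6 + 9×10 + 12×54 = 4530 + 90 + 648 = 5268
ΣP(Q1 2008)·Q(Q2 2008) = 1010×6 + 10×10 + 15×54 = 6060 + 100 + 810 = 6970
Index = 5268 / 6970 × 100 = 75.5811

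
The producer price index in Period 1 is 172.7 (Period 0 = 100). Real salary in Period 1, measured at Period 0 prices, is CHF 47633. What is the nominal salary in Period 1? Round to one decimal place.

82262.2

Nominal = Real × (Index/100) = 47633 × (172.7/100)
        = 47633 × 1.727 = 82262.1910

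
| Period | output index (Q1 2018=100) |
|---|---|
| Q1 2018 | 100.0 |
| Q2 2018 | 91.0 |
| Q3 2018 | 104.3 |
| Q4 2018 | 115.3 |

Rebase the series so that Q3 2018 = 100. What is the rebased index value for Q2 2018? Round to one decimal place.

87.2

Rebased(Q2 2018) = 91.0 / 104.3 × 100 = 87.2483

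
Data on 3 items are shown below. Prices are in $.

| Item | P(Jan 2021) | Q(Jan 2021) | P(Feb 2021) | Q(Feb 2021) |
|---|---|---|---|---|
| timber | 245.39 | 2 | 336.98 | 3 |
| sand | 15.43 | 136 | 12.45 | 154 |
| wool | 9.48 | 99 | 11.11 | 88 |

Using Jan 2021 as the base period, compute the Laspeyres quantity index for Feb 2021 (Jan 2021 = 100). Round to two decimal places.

111.87

Laspeyres quantity index uses base-period prices as weights.
ΣP(Jan 2021)·Q(Feb 2021) = 245.39×3 + 15.43×154 + 9.48×88 = 736.17 + 2376.22 + 834.24 = 3946.63
ΣP(Jan 2021)·Q(Jan 2021) = 245.39×2 + 15.43×136 + 9.48×99 = 490.78 + 2098.48 + 938.52 = 3527.78
Index = 3946.63 / 3527.78 × 100 = 111.8729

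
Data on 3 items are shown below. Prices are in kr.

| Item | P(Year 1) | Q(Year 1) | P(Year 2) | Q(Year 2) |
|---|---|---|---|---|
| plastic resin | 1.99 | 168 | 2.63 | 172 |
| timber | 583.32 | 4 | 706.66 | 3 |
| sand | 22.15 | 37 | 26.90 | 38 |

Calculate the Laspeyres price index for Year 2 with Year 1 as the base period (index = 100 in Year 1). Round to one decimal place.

Laspeyres price index uses base-period quantities as weights.
ΣP(Year 2)·Q(Year 1) = 2.63×168 + 706.66×4 + 26.90×37 = 441.84 + 2826.64 + 995.3 = 4263.78
ΣP(Year 1)·Q(Year 1) = 1.99×168 + 583.32×4 + 22.15×37 = 334.32 + 2333.28 + 819.55 = 3487.15
Index = 4263.78 / 3487.15 × 100 = 122.2712

122.3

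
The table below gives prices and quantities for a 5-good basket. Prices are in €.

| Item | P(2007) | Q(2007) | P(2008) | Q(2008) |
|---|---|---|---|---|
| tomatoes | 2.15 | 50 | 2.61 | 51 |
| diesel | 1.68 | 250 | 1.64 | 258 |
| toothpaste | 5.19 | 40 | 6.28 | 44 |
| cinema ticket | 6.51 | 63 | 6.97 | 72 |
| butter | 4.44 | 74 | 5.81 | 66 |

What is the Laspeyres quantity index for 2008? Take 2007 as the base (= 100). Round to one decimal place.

Laspeyres quantity index uses base-period prices as weights.
ΣP(2007)·Q(2008) = 2.15×51 + 1.68×258 + 5.19×44 + 6.51×72 + 4.44×66 = 109.65 + 433.44 + 228.36 + 468.72 + 293.04 = 1533.21
ΣP(2007)·Q(2007) = 2.15×50 + 1.68×250 + 5.19×40 + 6.51×63 + 4.44×74 = 107.5 + 420 + 207.6 + 410.13 + 328.56 = 1473.79
Index = 1533.21 / 1473.79 × 100 = 104.0318

104.0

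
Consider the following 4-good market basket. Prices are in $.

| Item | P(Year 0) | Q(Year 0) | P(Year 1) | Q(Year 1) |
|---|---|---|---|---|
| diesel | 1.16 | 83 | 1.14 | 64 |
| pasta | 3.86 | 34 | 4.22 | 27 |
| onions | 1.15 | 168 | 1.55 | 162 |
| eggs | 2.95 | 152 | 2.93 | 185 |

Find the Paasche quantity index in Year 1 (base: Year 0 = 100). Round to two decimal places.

103.83

Paasche quantity index uses current-period prices as weights.
ΣP(Year 1)·Q(Year 1) = 1.14×64 + 4.22×27 + 1.55×162 + 2.93×185 = 72.96 + 113.94 + 251.1 + 542.05 = 980.05
ΣP(Year 1)·Q(Year 0) = 1.14×83 + 4.22×34 + 1.55×168 + 2.93×152 = 94.62 + 143.48 + 260.4 + 445.36 = 943.86
Index = 980.05 / 943.86 × 100 = 103.8343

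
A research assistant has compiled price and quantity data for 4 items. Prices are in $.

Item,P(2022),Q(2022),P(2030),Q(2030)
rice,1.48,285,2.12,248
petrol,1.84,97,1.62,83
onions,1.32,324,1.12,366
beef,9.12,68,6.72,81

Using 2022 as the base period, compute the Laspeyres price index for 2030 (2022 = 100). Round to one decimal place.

Laspeyres price index uses base-period quantities as weights.
ΣP(2030)·Q(2022) = 2.12×285 + 1.62×97 + 1.12×324 + 6.72×68 = 604.2 + 157.14 + 362.88 + 456.96 = 1581.18
ΣP(2022)·Q(2022) = 1.48×285 + 1.84×97 + 1.32×324 + 9.12×68 = 421.8 + 178.48 + 427.68 + 620.16 = 1648.12
Index = 1581.18 / 1648.12 × 100 = 95.9384

95.9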